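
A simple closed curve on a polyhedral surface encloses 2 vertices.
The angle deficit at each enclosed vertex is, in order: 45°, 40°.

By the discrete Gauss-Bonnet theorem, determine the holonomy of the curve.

Holonomy = total enclosed curvature = 45° + 40° = 85°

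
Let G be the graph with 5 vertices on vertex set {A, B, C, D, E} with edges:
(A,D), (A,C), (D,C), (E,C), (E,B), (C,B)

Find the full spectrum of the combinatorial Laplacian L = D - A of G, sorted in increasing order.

Degrees: deg(A) = 2, deg(B) = 2, deg(C) = 4, deg(D) = 2, deg(E) = 2.
L = D − A with rows/columns ordered (A, B, C, D, E):
  [ 2,  0, -1, -1,  0]
  [ 0,  2, -1,  0, -1]
  [-1, -1,  4, -1, -1]
  [-1,  0, -1,  2,  0]
  [ 0, -1, -1,  0,  2]
Characteristic polynomial: det(λI − L) = λ(λ − 1)(λ − 3)²(λ − 5).
Roots: λ = 0; (λ − 1) = 0 ⇒ λ = 1; (λ − 3) = 0 ⇒ λ = 3 (multiplicity 2); (λ − 5) = 0 ⇒ λ = 5.
(Check: the roots sum (with multiplicity) to 12, matching trace L = Σdeg = 2·6 = 12.)
Laplacian eigenvalues (increasing order): [0.0, 1.0, 3.0, 3.0, 5.0]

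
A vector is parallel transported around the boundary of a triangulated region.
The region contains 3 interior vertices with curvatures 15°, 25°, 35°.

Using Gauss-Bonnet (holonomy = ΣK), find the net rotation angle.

Holonomy = total enclosed curvature = 15° + 25° + 35° = 75°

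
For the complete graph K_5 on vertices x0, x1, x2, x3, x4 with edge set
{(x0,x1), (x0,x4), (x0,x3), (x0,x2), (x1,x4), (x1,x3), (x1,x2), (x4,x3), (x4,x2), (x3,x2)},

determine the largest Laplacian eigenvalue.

For the complete graph K_n, L = nI − J (J = all-ones matrix). J has eigenvalues n (once, eigenvector 𝟙) and 0 (multiplicity n−1), so L has eigenvalues 0 (once) and n (multiplicity n−1). Here n = 5: eigenvalue 0 once and 5 with multiplicity 4.
Laplacian eigenvalues: [0.0, 5.0, 5.0, 5.0, 5.0]. Largest eigenvalue (spectral radius) = 5.0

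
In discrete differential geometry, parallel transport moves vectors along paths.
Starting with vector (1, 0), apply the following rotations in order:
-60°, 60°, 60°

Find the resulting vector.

Total rotation: (-60°) + 60° + 60° = 60°. Final vector: (0.5000, 0.8660)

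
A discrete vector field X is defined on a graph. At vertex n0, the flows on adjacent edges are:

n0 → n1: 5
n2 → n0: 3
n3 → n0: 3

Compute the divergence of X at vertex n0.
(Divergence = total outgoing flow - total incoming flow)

Divergence = sum of outgoing flows = 5 + (-3) + (-3) = -1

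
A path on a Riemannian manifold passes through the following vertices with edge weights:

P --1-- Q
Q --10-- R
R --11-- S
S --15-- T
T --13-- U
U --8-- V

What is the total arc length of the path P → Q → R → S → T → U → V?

Arc length = 1 + 10 + 11 + 15 + 13 + 8 = 58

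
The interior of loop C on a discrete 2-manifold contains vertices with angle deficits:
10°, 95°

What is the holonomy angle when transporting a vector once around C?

Holonomy = total enclosed curvature = 10° + 95° = 105°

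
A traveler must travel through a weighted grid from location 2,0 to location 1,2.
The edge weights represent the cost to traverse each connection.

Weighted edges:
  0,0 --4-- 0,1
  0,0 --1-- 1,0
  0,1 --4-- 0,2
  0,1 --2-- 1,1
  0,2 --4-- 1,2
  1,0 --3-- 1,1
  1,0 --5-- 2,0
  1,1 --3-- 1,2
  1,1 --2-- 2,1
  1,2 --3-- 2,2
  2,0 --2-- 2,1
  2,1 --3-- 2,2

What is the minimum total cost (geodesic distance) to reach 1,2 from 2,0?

Shortest path: 2,0 → 2,1 → 1,1 → 1,2, total weight = 7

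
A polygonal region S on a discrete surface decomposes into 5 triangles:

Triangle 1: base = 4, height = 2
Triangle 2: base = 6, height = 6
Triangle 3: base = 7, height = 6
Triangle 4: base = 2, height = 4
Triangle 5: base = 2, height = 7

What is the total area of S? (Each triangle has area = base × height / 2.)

(1/2)×4×2 + (1/2)×6×6 + (1/2)×7×6 + (1/2)×2×4 + (1/2)×2×7 = 54.0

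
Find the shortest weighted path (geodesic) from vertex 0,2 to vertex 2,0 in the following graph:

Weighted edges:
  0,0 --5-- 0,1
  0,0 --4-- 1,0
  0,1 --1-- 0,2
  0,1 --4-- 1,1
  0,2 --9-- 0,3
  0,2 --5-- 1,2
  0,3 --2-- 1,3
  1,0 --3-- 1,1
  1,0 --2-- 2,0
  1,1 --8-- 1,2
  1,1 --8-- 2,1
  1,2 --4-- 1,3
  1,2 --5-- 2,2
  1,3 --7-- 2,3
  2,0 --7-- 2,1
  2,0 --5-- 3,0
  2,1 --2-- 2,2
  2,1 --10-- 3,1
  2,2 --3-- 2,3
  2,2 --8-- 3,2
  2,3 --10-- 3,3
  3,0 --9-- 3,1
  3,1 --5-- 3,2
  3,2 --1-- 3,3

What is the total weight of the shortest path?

Shortest path: 0,2 → 0,1 → 1,1 → 1,0 → 2,0, total weight = 10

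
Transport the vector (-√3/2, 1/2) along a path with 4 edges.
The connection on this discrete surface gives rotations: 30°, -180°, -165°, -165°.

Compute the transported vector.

Total rotation: 30° + (-180°) + (-165°) + (-165°) = -480° ≡ -120° (mod 360°). Final vector: (0.8660, 0.5000)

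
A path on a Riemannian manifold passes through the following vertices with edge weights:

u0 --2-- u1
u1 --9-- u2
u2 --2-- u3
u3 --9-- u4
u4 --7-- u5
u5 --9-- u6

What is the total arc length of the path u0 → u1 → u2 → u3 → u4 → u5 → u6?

Arc length = 2 + 9 + 2 + 9 + 7 + 9 = 38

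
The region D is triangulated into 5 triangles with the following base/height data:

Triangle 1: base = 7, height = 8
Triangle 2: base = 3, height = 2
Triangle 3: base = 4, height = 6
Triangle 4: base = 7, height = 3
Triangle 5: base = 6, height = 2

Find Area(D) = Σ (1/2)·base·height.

(1/2)×7×8 + (1/2)×3×2 + (1/2)×4×6 + (1/2)×7×3 + (1/2)×6×2 = 59.5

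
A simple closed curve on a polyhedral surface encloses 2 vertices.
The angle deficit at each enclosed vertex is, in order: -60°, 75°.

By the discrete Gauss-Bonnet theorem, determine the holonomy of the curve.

Holonomy = total enclosed curvature = (-60°) + 75° = 15°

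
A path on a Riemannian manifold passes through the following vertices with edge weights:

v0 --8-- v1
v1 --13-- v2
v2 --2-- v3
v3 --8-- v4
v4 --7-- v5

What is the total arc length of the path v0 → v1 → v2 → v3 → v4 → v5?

Arc length = 8 + 13 + 2 + 8 + 7 = 38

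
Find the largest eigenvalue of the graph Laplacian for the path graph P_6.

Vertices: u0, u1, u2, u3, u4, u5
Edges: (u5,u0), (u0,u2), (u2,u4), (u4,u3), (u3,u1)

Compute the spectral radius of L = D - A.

The path graph P_n has Laplacian eigenvalues λ_k = 2 − 2cos(kπ/n), k = 0, 1, …, n−1. Here n = 6:
k=0: 2 − 2cos(0) = 0.0; k=1: 2 − 2cos(π/6) = 0.2679; k=2: 2 − 2cos(π/3) = 1.0; k=3: 2 − 2cos(π/2) = 2.0; k=4: 2 − 2cos(2π/3) = 3.0; k=5: 2 − 2cos(5π/6) = 3.7321.
Laplacian eigenvalues: [0.0, 0.2679, 1.0, 2.0, 3.0, 3.7321]. Largest eigenvalue (spectral radius) = 3.7321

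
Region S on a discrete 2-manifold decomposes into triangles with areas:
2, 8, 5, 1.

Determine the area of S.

2 + 8 + 5 + 1 = 16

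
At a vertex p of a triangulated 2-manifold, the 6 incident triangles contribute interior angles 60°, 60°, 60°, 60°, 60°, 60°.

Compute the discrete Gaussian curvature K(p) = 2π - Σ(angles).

Sum of angles = 360°. K = 360° - 360° = 0°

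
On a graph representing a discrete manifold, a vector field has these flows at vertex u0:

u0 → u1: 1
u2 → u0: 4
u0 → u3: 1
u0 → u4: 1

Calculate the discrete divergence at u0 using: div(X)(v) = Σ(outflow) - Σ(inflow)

Divergence = sum of outgoing flows = 1 + (-4) + 1 + 1 = -1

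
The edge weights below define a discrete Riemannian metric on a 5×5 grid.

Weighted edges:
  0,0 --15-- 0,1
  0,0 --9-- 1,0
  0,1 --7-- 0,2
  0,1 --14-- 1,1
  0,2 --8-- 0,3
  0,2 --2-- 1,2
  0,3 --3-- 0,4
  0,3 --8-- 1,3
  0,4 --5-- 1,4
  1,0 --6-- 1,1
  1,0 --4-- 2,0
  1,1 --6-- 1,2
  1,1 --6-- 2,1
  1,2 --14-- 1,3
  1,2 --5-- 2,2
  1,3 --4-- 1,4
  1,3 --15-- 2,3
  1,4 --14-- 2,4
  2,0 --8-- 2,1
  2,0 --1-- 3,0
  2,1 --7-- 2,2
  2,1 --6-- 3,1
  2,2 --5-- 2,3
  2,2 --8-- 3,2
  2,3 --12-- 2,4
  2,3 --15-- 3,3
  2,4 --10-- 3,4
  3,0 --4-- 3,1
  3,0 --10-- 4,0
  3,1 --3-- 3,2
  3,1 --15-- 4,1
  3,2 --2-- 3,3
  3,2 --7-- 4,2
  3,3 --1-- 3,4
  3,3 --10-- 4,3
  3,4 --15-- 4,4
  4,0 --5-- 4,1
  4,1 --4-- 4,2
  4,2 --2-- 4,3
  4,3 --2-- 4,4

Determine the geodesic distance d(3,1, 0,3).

Shortest path: 3,1 → 3,2 → 2,2 → 1,2 → 0,2 → 0,3, total weight = 26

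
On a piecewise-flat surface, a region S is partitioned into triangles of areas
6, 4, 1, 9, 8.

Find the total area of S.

6 + 4 + 1 + 9 + 8 = 28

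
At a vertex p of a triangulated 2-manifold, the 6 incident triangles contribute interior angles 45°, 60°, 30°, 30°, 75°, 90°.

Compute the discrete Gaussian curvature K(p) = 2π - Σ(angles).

Sum of angles = 330°. K = 360° - 330° = 30° = π/6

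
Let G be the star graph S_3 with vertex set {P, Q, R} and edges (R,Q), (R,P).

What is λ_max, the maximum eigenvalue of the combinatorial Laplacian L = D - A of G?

The star S_3 is the complete bipartite graph K_{1,2} (one hub of degree 2, 2 leaves of degree 1). The Laplacian spectrum of K_{p,q} is 0, p (multiplicity q−1), q (multiplicity p−1), p+q. With p = 1, q = 2: 0 once, 1 with multiplicity 1, and 3 once. (Check: trace L = sum of degrees = 4 = 1·1 + 3.)
Laplacian eigenvalues: [0.0, 1.0, 3.0]. Largest eigenvalue (spectral radius) = 3.0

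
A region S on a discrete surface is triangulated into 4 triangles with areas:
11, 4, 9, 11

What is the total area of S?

11 + 4 + 9 + 11 = 35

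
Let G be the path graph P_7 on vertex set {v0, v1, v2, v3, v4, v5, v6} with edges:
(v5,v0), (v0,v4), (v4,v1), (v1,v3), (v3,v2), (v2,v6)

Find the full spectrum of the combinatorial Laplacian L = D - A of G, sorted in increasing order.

The path graph P_n has Laplacian eigenvalues λ_k = 2 − 2cos(kπ/n), k = 0, 1, …, n−1. Here n = 7:
k=0: 2 − 2cos(0) = 0.0; k=1: 2 − 2cos(π/7) = 0.1981; k=2: 2 − 2cos(2π/7) = 0.753; k=3: 2 − 2cos(3π/7) = 1.555; k=4: 2 − 2cos(4π/7) = 2.445; k=5: 2 − 2cos(5π/7) = 3.247; k=6: 2 − 2cos(6π/7) = 3.8019.
Laplacian eigenvalues (increasing order): [0.0, 0.1981, 0.753, 1.555, 2.445, 3.247, 3.8019]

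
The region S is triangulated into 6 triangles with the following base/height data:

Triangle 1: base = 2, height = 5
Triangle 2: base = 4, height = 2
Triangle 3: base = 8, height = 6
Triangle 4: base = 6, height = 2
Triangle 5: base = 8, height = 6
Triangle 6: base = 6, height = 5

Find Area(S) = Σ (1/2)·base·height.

(1/2)×2×5 + (1/2)×4×2 + (1/2)×8×6 + (1/2)×6×2 + (1/2)×8×6 + (1/2)×6×5 = 78.0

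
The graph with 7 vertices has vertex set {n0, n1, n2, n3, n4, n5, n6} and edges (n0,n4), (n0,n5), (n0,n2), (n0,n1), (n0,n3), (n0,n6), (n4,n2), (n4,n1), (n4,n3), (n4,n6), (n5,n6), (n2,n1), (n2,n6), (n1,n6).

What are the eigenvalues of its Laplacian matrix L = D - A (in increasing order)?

Degrees: deg(n0) = 6, deg(n1) = 4, deg(n2) = 4, deg(n3) = 2, deg(n4) = 5, deg(n5) = 2, deg(n6) = 5.
L = D − A with rows/columns ordered (n0, n1, n2, n3, n4, n5, n6):
  [ 6, -1, -1, -1, -1, -1, -1]
  [-1,  4, -1,  0, -1,  0, -1]
  [-1, -1,  4,  0, -1,  0, -1]
  [-1,  0,  0,  2, -1,  0,  0]
  [-1, -1, -1, -1,  5,  0, -1]
  [-1,  0,  0,  0,  0,  2, -1]
  [-1, -1, -1,  0, -1, -1,  5]
Characteristic polynomial: det(λI − L) = λ(λ² − 8λ + 11)(λ² − 8λ + 13)(λ − 5)(λ − 7).
Roots: λ = 0; (λ² − 8λ + 11) = 0 ⇒ λ = 4 ± √5 ≈ 1.7639, 6.2361; (λ² − 8λ + 13) = 0 ⇒ λ = 4 ± √3 ≈ 2.2679, 5.7321; (λ − 5) = 0 ⇒ λ = 5; (λ − 7) = 0 ⇒ λ = 7.
(Check: the roots sum (with multiplicity) to 28, matching trace L = Σdeg = 2·14 = 28.)
Laplacian eigenvalues (increasing order): [0.0, 1.7639, 2.2679, 5.0, 5.7321, 6.2361, 7.0]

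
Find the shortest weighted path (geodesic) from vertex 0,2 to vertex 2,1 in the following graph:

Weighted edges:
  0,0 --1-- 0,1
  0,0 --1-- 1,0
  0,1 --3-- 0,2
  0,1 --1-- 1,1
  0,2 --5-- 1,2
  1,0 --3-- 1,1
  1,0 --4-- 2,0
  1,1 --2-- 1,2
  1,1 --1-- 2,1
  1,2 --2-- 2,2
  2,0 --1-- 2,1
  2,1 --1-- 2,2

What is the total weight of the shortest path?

Shortest path: 0,2 → 0,1 → 1,1 → 2,1, total weight = 5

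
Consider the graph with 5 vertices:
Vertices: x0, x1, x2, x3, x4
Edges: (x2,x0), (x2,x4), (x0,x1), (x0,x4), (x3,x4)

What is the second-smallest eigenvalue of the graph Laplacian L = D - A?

Degrees: deg(x0) = 3, deg(x1) = 1, deg(x2) = 2, deg(x3) = 1, deg(x4) = 3.
L = D − A with rows/columns ordered (x0, x1, x2, x3, x4):
  [ 3, -1, -1,  0, -1]
  [-1,  1,  0,  0,  0]
  [-1,  0,  2,  0, -1]
  [ 0,  0,  0,  1, -1]
  [-1,  0, -1, -1,  3]
Characteristic polynomial: det(λI − L) = λ(λ² − 5λ + 3)(λ² − 5λ + 5).
Roots: λ = 0; (λ² − 5λ + 3) = 0 ⇒ λ = (5 ± √13)/2 ≈ 0.6972, 4.3028; (λ² − 5λ + 5) = 0 ⇒ λ = (5 ± √5)/2 ≈ 1.382, 3.618.
(Check: the roots sum (with multiplicity) to 10, matching trace L = Σdeg = 2·5 = 10.)
Laplacian eigenvalues: [0.0, 0.6972, 1.382, 3.618, 4.3028]. Algebraic connectivity (smallest non-zero eigenvalue) = 0.6972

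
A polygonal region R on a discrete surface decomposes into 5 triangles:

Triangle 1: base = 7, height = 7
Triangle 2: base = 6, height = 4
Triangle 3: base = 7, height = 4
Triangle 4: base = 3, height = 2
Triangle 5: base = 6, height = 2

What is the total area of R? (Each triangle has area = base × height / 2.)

(1/2)×7×7 + (1/2)×6×4 + (1/2)×7×4 + (1/2)×3×2 + (1/2)×6×2 = 59.5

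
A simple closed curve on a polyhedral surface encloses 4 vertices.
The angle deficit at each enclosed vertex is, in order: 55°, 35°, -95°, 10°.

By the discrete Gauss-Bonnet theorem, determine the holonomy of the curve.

Holonomy = total enclosed curvature = 55° + 35° + (-95°) + 10° = 5°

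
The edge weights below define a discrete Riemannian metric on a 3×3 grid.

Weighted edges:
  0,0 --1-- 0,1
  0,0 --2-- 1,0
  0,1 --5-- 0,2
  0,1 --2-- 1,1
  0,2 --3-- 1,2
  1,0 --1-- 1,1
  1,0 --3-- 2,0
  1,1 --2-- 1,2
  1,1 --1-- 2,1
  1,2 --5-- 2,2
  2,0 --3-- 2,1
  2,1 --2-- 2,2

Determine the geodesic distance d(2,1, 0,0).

Shortest path: 2,1 → 1,1 → 1,0 → 0,0, total weight = 4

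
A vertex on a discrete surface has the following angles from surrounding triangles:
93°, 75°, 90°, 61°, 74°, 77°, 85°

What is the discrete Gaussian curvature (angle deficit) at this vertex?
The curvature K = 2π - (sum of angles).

Sum of angles = 555°. K = 360° - 555° = -195° = -13π/12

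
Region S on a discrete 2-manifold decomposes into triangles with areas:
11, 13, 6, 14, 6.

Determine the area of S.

11 + 13 + 6 + 14 + 6 = 50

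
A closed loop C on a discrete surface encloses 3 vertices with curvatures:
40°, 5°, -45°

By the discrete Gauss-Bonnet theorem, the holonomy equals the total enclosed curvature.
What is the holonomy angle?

Holonomy = total enclosed curvature = 40° + 5° + (-45°) = 0°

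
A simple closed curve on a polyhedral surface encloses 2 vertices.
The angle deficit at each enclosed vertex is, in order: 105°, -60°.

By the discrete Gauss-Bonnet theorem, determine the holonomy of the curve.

Holonomy = total enclosed curvature = 105° + (-60°) = 45°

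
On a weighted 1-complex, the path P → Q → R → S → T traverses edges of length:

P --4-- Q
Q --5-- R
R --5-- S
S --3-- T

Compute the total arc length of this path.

Arc length = 4 + 5 + 5 + 3 = 17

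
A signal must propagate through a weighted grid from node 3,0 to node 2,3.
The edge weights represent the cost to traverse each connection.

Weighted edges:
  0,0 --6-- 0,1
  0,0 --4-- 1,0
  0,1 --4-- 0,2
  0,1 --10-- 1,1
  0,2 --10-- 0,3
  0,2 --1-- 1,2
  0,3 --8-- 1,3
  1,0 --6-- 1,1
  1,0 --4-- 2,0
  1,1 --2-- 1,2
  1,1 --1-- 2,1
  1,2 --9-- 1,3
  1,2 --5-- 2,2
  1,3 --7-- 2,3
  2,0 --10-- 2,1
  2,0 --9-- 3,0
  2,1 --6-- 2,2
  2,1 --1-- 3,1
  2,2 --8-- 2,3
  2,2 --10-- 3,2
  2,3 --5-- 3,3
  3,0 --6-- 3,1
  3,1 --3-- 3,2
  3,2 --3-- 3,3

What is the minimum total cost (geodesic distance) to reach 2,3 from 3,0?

Shortest path: 3,0 → 3,1 → 3,2 → 3,3 → 2,3, total weight = 17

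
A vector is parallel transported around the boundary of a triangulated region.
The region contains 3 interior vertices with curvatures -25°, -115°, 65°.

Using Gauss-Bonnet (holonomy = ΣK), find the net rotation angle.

Holonomy = total enclosed curvature = (-25°) + (-115°) + 65° = -75°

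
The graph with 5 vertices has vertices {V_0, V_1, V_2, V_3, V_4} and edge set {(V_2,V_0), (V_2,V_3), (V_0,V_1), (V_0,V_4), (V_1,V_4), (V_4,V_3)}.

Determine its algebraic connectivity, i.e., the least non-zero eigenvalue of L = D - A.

Degrees: deg(V_0) = 3, deg(V_1) = 2, deg(V_2) = 2, deg(V_3) = 2, deg(V_4) = 3.
L = D − A with rows/columns ordered (V_0, V_1, V_2, V_3, V_4):
  [ 3, -1, -1,  0, -1]
  [-1,  2,  0,  0, -1]
  [-1,  0,  2, -1,  0]
  [ 0,  0, -1,  2, -1]
  [-1, -1,  0, -1,  3]
Characteristic polynomial: det(λI − L) = λ(λ² − 5λ + 5)(λ² − 7λ + 11).
Roots: λ = 0; (λ² − 5λ + 5) = 0 ⇒ λ = (5 ± √5)/2 ≈ 1.382, 3.618; (λ² − 7λ + 11) = 0 ⇒ λ = (7 ± √5)/2 ≈ 2.382, 4.618.
(Check: the roots sum (with multiplicity) to 12, matching trace L = Σdeg = 2·6 = 12.)
Laplacian eigenvalues: [0.0, 1.382, 2.382, 3.618, 4.618]. Algebraic connectivity (smallest non-zero eigenvalue) = 1.382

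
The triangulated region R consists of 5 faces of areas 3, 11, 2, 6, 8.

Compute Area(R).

3 + 11 + 2 + 6 + 8 = 30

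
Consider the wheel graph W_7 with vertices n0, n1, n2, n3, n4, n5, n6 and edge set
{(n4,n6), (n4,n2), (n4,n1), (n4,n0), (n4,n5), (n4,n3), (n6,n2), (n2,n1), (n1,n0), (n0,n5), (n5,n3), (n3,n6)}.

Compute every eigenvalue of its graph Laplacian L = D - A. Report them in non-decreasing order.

The wheel W_7 is the join K_1 ∨ C_6 (a hub joined to every vertex of a cycle of length 6). For a join G ∨ H (G on p vertices, H on q vertices) the Laplacian spectrum is 0, p+q, the eigenvalues of L(G) other than one 0 each shifted by +q, and the eigenvalues of L(H) other than one 0 each shifted by +p. With G = K_1 (p = 1, nothing left after dropping its 0) and H = C_6 (q = 6, eigenvalues 2 − 2cos(2πk/6), k = 0, …, 5; drop k = 0), the spectrum of W_7 is 0, 7, and 1 + (2 − 2cos(2πk/6)) = 3 − 2cos(2πk/6) for k = 1, …, 5:
k=1: 3 − 2cos(π/3) = 2.0; k=2: 3 − 2cos(2π/3) = 4.0; k=3: 3 − 2cos(π) = 5.0; k=4: 3 − 2cos(4π/3) = 4.0; k=5: 3 − 2cos(5π/3) = 2.0.
Laplacian eigenvalues (increasing order): [0.0, 2.0, 2.0, 4.0, 4.0, 5.0, 7.0]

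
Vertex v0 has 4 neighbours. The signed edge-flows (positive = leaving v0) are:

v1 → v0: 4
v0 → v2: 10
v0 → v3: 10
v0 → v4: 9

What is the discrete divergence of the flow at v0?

Divergence = sum of outgoing flows = (-4) + 10 + 10 + 9 = 25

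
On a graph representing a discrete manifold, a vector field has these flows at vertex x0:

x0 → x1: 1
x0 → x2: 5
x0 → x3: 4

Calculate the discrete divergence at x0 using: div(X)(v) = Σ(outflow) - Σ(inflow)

Divergence = sum of outgoing flows = 1 + 5 + 4 = 10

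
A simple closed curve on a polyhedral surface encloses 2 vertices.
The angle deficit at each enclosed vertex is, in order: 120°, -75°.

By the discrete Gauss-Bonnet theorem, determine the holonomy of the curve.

Holonomy = total enclosed curvature = 120° + (-75°) = 45°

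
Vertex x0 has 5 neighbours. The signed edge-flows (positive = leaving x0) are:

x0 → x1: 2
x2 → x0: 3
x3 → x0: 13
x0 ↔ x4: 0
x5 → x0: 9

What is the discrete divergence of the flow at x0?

Divergence = sum of outgoing flows = 2 + (-3) + (-13) + 0 + (-9) = -23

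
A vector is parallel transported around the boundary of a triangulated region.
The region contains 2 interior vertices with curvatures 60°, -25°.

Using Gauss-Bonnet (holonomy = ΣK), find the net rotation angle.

Holonomy = total enclosed curvature = 60° + (-25°) = 35°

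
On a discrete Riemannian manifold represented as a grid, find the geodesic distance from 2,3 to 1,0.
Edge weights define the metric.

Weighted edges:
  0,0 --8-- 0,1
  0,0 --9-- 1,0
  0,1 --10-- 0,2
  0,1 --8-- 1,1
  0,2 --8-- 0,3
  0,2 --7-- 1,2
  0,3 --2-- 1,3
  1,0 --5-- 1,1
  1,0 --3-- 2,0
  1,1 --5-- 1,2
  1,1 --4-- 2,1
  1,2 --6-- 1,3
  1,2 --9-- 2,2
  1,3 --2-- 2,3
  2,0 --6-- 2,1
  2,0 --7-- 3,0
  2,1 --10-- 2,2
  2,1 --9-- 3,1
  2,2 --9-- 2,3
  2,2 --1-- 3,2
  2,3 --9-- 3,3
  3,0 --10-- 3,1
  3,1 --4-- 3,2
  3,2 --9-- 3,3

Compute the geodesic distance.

Shortest path: 2,3 → 1,3 → 1,2 → 1,1 → 1,0, total weight = 18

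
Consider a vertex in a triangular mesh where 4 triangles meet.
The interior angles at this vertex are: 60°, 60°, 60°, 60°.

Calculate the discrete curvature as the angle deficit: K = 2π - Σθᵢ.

Sum of angles = 240°. K = 360° - 240° = 120° = 2π/3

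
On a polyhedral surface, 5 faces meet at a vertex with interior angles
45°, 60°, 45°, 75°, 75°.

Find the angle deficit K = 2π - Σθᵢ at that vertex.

Sum of angles = 300°. K = 360° - 300° = 60° = π/3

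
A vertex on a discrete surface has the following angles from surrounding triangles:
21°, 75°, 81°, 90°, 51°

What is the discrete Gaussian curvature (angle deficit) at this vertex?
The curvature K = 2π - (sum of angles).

Sum of angles = 318°. K = 360° - 318° = 42° = 7π/30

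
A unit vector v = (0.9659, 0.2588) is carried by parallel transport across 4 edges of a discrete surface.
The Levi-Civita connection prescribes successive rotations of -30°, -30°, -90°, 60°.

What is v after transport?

Total rotation: (-30°) + (-30°) + (-90°) + 60° = -90°. Final vector: (0.2588, -0.9659)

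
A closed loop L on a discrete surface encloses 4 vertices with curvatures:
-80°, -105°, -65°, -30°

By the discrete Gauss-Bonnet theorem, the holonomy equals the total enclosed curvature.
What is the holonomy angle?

Holonomy = total enclosed curvature = (-80°) + (-105°) + (-65°) + (-30°) = -280°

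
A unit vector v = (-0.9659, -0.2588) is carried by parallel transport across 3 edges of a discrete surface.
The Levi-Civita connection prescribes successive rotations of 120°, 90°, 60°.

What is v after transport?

Total rotation: 120° + 90° + 60° = 270° ≡ -90° (mod 360°). Final vector: (-0.2588, 0.9659)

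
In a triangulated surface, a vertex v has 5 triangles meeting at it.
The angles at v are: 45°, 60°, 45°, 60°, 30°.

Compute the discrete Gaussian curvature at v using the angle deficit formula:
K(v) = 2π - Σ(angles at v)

Sum of angles = 240°. K = 360° - 240° = 120°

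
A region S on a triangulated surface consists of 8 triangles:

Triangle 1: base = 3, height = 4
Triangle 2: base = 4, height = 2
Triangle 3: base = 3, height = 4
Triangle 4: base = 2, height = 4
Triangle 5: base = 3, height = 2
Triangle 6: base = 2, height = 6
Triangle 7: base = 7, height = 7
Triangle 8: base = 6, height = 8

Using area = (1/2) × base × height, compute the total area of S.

(1/2)×3×4 + (1/2)×4×2 + (1/2)×3×4 + (1/2)×2×4 + (1/2)×3×2 + (1/2)×2×6 + (1/2)×7×7 + (1/2)×6×8 = 77.5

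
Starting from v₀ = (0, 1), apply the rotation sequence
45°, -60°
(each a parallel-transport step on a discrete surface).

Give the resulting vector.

Total rotation: 45° + (-60°) = -15°. Final vector: (0.2588, 0.9659)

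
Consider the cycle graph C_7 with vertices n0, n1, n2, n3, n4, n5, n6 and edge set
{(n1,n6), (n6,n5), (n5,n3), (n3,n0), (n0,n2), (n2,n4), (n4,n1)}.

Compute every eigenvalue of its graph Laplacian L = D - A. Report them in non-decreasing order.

The cycle graph C_n has Laplacian eigenvalues λ_k = 2 − 2cos(2πk/n), k = 0, 1, …, n−1. Here n = 7:
k=0: 2 − 2cos(0) = 0.0; k=1: 2 − 2cos(2π/7) = 0.753; k=2: 2 − 2cos(4π/7) = 2.445; k=3: 2 − 2cos(6π/7) = 3.8019; k=4: 2 − 2cos(8π/7) = 3.8019; k=5: 2 − 2cos(10π/7) = 2.445; k=6: 2 − 2cos(12π/7) = 0.753.
Laplacian eigenvalues (increasing order): [0.0, 0.753, 0.753, 2.445, 2.445, 3.8019, 3.8019]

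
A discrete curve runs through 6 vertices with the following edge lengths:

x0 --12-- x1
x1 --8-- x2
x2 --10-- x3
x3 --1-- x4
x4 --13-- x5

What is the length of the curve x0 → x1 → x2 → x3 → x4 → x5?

Arc length = 12 + 8 + 10 + 1 + 13 = 44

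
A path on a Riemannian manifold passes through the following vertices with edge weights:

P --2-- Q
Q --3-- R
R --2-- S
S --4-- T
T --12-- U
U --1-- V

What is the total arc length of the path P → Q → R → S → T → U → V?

Arc length = 2 + 3 + 2 + 4 + 12 + 1 = 24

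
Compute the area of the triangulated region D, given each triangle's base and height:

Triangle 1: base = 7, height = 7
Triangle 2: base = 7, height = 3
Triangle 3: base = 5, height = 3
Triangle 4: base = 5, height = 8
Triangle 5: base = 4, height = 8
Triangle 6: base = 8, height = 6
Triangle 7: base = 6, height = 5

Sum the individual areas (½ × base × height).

(1/2)×7×7 + (1/2)×7×3 + (1/2)×5×3 + (1/2)×5×8 + (1/2)×4×8 + (1/2)×8×6 + (1/2)×6×5 = 117.5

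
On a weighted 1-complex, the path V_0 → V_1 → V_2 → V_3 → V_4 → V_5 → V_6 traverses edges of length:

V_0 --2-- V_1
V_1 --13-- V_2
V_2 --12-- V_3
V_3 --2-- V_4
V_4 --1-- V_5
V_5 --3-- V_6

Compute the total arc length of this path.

Arc length = 2 + 13 + 12 + 2 + 1 + 3 = 33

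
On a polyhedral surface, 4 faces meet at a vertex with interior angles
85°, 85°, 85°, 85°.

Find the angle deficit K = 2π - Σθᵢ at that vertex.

Sum of angles = 340°. K = 360° - 340° = 20° = π/9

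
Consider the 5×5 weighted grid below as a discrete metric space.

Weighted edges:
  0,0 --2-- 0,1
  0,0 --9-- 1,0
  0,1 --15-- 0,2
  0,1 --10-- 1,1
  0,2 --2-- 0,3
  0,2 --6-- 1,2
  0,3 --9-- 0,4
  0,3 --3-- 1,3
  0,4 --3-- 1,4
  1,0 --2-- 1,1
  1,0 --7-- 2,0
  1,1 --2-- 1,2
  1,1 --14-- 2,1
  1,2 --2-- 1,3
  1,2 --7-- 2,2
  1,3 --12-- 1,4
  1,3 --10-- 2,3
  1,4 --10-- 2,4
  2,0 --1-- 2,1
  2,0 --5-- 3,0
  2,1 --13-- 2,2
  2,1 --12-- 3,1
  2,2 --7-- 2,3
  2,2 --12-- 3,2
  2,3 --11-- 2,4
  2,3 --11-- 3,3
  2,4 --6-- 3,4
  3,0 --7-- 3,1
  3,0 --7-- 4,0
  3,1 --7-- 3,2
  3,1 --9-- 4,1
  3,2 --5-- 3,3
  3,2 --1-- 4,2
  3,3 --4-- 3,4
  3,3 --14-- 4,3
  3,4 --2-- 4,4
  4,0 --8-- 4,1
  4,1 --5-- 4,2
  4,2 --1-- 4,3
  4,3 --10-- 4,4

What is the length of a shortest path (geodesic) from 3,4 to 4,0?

Shortest path: 3,4 → 3,3 → 3,2 → 4,2 → 4,1 → 4,0, total weight = 23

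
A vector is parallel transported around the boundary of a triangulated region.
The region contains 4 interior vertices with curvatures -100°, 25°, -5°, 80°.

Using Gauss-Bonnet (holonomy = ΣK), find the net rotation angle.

Holonomy = total enclosed curvature = (-100°) + 25° + (-5°) + 80° = 0°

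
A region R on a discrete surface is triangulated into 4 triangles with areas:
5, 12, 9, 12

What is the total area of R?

5 + 12 + 9 + 12 = 38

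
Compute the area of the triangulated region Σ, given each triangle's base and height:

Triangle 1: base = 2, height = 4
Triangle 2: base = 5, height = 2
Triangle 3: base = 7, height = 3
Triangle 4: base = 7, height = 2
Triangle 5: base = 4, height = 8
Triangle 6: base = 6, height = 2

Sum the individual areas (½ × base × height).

(1/2)×2×4 + (1/2)×5×2 + (1/2)×7×3 + (1/2)×7×2 + (1/2)×4×8 + (1/2)×6×2 = 48.5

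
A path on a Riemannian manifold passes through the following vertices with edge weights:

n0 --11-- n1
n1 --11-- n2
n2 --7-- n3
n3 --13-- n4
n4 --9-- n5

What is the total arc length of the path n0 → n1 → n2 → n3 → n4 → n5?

Arc length = 11 + 11 + 7 + 13 + 9 = 51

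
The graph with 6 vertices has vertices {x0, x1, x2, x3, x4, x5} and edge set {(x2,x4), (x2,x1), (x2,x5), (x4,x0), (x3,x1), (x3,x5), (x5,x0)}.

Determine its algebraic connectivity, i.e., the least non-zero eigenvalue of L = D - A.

Degrees: deg(x0) = 2, deg(x1) = 2, deg(x2) = 3, deg(x3) = 2, deg(x4) = 2, deg(x5) = 3.
L = D − A with rows/columns ordered (x0, x1, x2, x3, x4, x5):
  [ 2,  0,  0,  0, -1, -1]
  [ 0,  2, -1, -1,  0,  0]
  [ 0, -1,  3,  0, -1, -1]
  [ 0, -1,  0,  2,  0, -1]
  [-1,  0, -1,  0,  2,  0]
  [-1,  0, -1, -1,  0,  3]
Characteristic polynomial: det(λI − L) = λ(λ − 1)(λ − 2)(λ − 3)²(λ − 5).
Roots: λ = 0; (λ − 1) = 0 ⇒ λ = 1; (λ − 2) = 0 ⇒ λ = 2; (λ − 3) = 0 ⇒ λ = 3 (multiplicity 2); (λ − 5) = 0 ⇒ λ = 5.
(Check: the roots sum (with multiplicity) to 14, matching trace L = Σdeg = 2·7 = 14.)
Laplacian eigenvalues: [0.0, 1.0, 2.0, 3.0, 3.0, 5.0]. Algebraic connectivity (smallest non-zero eigenvalue) = 1.0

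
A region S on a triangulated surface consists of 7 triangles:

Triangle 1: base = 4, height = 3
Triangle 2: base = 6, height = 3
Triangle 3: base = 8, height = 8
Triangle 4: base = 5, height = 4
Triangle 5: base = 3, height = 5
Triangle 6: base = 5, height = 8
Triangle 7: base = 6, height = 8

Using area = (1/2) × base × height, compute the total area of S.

(1/2)×4×3 + (1/2)×6×3 + (1/2)×8×8 + (1/2)×5×4 + (1/2)×3×5 + (1/2)×5×8 + (1/2)×6×8 = 108.5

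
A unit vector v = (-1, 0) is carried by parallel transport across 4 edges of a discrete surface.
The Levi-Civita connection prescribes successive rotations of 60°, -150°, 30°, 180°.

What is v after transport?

Total rotation: 60° + (-150°) + 30° + 180° = 120°. Final vector: (0.5000, -0.8660)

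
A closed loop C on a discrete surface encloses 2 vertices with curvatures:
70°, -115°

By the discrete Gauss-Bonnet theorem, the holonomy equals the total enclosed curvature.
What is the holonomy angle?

Holonomy = total enclosed curvature = 70° + (-115°) = -45°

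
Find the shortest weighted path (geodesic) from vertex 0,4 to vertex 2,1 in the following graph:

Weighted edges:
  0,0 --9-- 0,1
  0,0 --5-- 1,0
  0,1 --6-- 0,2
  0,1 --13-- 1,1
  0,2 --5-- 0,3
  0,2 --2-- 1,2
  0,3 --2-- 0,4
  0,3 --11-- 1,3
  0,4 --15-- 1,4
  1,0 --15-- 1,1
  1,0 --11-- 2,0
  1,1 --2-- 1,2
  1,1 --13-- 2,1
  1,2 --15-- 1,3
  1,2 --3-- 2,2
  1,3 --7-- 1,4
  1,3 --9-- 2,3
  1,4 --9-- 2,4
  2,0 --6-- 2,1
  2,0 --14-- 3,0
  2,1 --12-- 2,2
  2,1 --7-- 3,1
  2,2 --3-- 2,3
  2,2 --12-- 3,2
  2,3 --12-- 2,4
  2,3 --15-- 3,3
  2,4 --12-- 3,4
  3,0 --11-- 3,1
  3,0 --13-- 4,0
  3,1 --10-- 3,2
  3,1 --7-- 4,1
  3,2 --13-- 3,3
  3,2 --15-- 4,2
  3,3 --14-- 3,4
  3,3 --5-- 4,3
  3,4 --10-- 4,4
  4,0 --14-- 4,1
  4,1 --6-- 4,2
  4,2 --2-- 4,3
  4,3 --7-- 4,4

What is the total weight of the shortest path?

Shortest path: 0,4 → 0,3 → 0,2 → 1,2 → 1,1 → 2,1, total weight = 24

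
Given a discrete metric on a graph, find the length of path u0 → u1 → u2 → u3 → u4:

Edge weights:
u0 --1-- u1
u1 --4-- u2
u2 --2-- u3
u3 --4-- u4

Arc length = 1 + 4 + 2 + 4 = 11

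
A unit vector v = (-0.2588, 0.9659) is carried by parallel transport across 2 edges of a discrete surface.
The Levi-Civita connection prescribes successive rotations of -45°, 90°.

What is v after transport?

Total rotation: (-45°) + 90° = 45°. Final vector: (-0.8660, 0.5000)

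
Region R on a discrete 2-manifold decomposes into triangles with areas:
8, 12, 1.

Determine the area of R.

8 + 12 + 1 = 21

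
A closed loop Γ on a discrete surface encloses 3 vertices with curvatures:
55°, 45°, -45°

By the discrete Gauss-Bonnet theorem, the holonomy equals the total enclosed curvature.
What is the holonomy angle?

Holonomy = total enclosed curvature = 55° + 45° + (-45°) = 55°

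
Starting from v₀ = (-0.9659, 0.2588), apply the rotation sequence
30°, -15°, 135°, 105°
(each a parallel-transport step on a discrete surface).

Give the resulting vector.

Total rotation: 30° + (-15°) + 135° + 105° = 255° ≡ -105° (mod 360°). Final vector: (0.5000, 0.8660)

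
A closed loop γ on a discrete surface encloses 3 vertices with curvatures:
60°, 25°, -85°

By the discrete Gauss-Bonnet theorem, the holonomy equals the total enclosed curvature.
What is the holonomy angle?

Holonomy = total enclosed curvature = 60° + 25° + (-85°) = 0°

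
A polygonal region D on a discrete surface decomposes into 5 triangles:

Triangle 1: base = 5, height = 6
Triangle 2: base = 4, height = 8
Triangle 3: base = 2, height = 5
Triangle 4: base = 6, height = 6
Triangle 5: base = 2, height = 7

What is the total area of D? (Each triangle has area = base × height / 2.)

(1/2)×5×6 + (1/2)×4×8 + (1/2)×2×5 + (1/2)×6×6 + (1/2)×2×7 = 61.0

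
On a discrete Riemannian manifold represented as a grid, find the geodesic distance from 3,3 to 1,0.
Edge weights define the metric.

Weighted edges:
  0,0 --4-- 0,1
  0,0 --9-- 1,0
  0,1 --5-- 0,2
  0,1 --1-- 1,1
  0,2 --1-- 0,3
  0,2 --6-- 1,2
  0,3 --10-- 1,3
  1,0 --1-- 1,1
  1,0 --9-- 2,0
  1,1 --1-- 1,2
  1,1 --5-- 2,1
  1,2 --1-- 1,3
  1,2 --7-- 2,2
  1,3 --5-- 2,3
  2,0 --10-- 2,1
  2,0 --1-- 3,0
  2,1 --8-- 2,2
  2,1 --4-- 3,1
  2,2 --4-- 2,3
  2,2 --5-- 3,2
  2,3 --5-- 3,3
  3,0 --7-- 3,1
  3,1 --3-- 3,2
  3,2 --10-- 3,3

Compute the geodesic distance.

Shortest path: 3,3 → 2,3 → 1,3 → 1,2 → 1,1 → 1,0, total weight = 13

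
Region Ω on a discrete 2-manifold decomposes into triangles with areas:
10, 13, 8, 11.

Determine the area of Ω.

10 + 13 + 8 + 11 = 42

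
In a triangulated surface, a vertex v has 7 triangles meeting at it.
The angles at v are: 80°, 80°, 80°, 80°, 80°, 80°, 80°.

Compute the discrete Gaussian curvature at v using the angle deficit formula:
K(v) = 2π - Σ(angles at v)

Sum of angles = 560°. K = 360° - 560° = -200°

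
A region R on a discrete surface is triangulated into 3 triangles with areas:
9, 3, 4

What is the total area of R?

9 + 3 + 4 = 16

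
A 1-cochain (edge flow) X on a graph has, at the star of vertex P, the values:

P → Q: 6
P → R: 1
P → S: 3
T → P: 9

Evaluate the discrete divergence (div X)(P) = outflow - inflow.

Divergence = sum of outgoing flows = 6 + 1 + 3 + (-9) = 1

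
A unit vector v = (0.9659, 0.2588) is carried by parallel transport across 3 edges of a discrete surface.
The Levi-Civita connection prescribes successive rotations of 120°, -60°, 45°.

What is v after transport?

Total rotation: 120° + (-60°) + 45° = 105°. Final vector: (-0.5000, 0.8660)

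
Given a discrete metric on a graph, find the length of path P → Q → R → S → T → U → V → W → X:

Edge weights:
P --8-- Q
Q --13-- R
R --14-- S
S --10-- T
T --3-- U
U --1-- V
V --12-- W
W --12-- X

Arc length = 8 + 13 + 14 + 10 + 3 + 1 + 12 + 12 = 73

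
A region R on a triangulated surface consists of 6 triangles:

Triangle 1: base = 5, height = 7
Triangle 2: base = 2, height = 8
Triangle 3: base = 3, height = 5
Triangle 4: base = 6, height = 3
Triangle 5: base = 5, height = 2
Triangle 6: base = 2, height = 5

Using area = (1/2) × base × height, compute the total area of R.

(1/2)×5×7 + (1/2)×2×8 + (1/2)×3×5 + (1/2)×6×3 + (1/2)×5×2 + (1/2)×2×5 = 52.0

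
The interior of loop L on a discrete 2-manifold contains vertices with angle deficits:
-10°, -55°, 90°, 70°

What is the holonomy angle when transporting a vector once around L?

Holonomy = total enclosed curvature = (-10°) + (-55°) + 90° + 70° = 95°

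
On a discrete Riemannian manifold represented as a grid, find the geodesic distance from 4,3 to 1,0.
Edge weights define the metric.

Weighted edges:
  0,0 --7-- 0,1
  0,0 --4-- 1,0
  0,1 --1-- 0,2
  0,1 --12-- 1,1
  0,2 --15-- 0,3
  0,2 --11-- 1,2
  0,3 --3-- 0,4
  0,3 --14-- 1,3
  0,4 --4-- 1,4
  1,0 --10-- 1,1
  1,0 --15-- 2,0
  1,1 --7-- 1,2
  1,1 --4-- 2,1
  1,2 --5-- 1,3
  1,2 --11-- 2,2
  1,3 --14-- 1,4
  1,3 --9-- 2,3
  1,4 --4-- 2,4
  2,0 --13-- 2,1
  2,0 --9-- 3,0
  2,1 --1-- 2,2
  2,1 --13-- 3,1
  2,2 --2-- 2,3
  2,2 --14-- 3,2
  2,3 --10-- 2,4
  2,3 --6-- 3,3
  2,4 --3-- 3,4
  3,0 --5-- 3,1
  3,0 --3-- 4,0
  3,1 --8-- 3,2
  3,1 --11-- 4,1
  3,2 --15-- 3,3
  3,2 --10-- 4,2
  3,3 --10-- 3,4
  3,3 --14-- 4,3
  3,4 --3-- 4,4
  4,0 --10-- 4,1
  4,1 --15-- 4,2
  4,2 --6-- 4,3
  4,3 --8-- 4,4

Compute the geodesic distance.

Shortest path: 4,3 → 3,3 → 2,3 → 2,2 → 2,1 → 1,1 → 1,0, total weight = 37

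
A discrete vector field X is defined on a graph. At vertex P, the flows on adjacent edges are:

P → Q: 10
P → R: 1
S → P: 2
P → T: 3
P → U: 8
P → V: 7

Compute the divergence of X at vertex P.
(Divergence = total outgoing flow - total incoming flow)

Divergence = sum of outgoing flows = 10 + 1 + (-2) + 3 + 8 + 7 = 27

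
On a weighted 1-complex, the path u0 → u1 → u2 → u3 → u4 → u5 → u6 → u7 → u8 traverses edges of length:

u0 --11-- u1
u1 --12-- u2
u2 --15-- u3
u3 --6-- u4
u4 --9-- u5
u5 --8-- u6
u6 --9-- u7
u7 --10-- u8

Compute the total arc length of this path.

Arc length = 11 + 12 + 15 + 6 + 9 + 8 + 9 + 10 = 80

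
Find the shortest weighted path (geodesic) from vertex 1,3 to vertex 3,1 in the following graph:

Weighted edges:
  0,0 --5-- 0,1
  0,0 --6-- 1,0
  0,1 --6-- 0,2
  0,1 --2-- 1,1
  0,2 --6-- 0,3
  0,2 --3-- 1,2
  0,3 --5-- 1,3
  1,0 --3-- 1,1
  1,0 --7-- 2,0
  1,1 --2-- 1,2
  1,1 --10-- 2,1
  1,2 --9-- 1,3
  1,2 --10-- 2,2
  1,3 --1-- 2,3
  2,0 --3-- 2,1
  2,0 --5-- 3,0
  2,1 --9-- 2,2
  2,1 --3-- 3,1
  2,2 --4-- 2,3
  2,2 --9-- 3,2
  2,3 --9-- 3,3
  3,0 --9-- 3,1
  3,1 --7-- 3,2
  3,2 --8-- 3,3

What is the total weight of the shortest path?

Shortest path: 1,3 → 2,3 → 2,2 → 2,1 → 3,1, total weight = 17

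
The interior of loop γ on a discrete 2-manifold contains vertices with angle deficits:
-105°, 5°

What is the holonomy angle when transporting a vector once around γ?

Holonomy = total enclosed curvature = (-105°) + 5° = -100°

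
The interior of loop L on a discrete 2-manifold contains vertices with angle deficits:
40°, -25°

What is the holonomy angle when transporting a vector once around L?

Holonomy = total enclosed curvature = 40° + (-25°) = 15°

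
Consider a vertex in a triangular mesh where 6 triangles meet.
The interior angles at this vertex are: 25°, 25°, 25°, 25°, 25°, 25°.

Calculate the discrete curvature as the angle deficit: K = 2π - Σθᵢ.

Sum of angles = 150°. K = 360° - 150° = 210°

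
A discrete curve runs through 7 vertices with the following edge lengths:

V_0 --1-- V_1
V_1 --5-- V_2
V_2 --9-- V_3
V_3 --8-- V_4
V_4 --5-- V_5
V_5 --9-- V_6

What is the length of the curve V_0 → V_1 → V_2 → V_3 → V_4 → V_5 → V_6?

Arc length = 1 + 5 + 9 + 8 + 5 + 9 = 37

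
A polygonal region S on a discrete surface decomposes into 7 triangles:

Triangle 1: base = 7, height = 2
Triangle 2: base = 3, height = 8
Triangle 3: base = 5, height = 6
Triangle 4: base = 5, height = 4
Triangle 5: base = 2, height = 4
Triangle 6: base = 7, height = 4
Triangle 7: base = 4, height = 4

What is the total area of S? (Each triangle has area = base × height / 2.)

(1/2)×7×2 + (1/2)×3×8 + (1/2)×5×6 + (1/2)×5×4 + (1/2)×2×4 + (1/2)×7×4 + (1/2)×4×4 = 70.0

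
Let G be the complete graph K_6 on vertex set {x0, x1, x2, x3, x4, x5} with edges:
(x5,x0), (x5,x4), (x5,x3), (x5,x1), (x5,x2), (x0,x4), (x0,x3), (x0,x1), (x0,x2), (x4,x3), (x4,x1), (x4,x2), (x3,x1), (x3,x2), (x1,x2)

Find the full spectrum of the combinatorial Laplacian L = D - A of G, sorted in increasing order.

For the complete graph K_n, L = nI − J (J = all-ones matrix). J has eigenvalues n (once, eigenvector 𝟙) and 0 (multiplicity n−1), so L has eigenvalues 0 (once) and n (multiplicity n−1). Here n = 6: eigenvalue 0 once and 6 with multiplicity 5.
Laplacian eigenvalues (increasing order): [0.0, 6.0, 6.0, 6.0, 6.0, 6.0]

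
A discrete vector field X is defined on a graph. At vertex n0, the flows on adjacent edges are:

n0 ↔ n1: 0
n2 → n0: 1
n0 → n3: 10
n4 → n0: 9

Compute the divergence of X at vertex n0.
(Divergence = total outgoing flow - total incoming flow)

Divergence = sum of outgoing flows = 0 + (-1) + 10 + (-9) = 0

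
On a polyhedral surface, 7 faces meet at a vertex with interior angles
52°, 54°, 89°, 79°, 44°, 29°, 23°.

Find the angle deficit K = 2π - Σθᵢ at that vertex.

Sum of angles = 370°. K = 360° - 370° = -10° = -π/18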